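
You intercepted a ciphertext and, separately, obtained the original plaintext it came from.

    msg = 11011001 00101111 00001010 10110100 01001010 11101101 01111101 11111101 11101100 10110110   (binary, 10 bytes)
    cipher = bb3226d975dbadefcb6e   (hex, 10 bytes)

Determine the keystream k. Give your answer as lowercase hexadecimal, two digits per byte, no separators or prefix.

Since cipher = msg ⊕ k, XORing both sides with msg gives k = msg ⊕ cipher.
byte 0: 11011001 XOR 10111011 = 01100010
byte 1: 00101111 XOR 00110010 = 00011101
byte 2: 00001010 XOR 00100110 = 00101100
byte 3: 10110100 XOR 11011001 = 01101101
byte 4: 01001010 XOR 01110101 = 00111111
byte 5: 11101101 XOR 11011011 = 00110110
byte 6: 01111101 XOR 10101101 = 11010000
byte 7: 11111101 XOR 11101111 = 00010010
byte 8: 11101100 XOR 11001011 = 00100111
byte 9: 10110110 XOR 01101110 = 11011000

621d2c6d3f36d01227d8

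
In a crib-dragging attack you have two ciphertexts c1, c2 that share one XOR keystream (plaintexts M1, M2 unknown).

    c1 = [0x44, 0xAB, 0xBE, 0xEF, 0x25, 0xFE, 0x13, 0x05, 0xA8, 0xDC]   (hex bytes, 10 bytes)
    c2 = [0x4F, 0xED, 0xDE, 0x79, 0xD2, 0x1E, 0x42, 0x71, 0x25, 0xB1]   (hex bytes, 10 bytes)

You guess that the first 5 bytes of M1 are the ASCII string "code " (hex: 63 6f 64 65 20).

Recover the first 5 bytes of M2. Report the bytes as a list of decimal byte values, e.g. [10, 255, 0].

First, c1 ⊕ c2 = (M1 ⊕ K) ⊕ (M2 ⊕ K) = M1 ⊕ M2, so the key drops out. Then M2 = (M1 ⊕ M2) ⊕ M1 over the first 5 bytes.
byte 0: (44 XOR 4f) XOR 63 = 0b XOR 63 = 68
byte 1: (ab XOR ed) XOR 6f = 46 XOR 6f = 29
byte 2: (be XOR de) XOR 64 = 60 XOR 64 = 04
byte 3: (ef XOR 79) XOR 65 = 96 XOR 65 = f3
byte 4: (25 XOR d2) XOR 20 = f7 XOR 20 = d7

[104, 41, 4, 243, 215]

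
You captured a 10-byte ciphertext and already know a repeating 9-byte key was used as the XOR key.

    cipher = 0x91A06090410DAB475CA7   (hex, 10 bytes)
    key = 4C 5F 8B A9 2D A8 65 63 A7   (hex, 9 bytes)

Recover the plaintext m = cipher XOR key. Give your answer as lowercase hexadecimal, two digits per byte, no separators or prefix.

ddffeb396ca5ce24fbeb

The 9-byte key repeats, so the effective keystream is 4c 5f 8b a9 2d a8 65 63 a7 4c.
byte 0: 91 XOR 4c = dd
byte 1: a0 XOR 5f = ff
byte 2: 60 XOR 8b = eb
byte 3: 90 XOR a9 = 39
byte 4: 41 XOR 2d = 6c
byte 5: 0d XOR a8 = a5
byte 6: ab XOR 65 = ce
byte 7: 47 XOR 63 = 24
byte 8: 5c XOR a7 = fb
byte 9: a7 XOR 4c = eb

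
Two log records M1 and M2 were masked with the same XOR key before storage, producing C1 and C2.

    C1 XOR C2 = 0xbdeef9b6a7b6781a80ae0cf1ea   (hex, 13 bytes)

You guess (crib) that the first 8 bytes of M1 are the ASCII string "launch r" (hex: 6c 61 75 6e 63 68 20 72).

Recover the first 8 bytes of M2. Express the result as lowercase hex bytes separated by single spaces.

Since C1 ⊕ C2 = M1 ⊕ M2, XORing with the guessed M1 bytes yields the corresponding M2 bytes: M2 = (C1 ⊕ C2) ⊕ M1.
bd xor 6c = d1
ee xor 61 = 8f
f9 xor 75 = 8c
b6 xor 6e = d8
a7 xor 63 = c4
b6 xor 68 = de
78 xor 20 = 58
1a xor 72 = 68

d1 8f 8c d8 c4 de 58 68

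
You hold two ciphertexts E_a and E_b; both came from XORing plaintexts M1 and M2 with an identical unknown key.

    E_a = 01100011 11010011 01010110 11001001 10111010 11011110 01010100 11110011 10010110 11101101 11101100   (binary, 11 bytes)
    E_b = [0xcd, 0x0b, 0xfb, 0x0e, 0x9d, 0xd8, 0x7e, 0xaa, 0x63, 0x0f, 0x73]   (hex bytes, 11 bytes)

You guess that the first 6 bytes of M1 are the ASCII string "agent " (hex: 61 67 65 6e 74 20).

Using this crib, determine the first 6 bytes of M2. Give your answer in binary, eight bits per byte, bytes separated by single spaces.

11001111 10111111 11001000 10101001 01010011 00100110

First, E_a ⊕ E_b = (M1 ⊕ K) ⊕ (M2 ⊕ K) = M1 ⊕ M2, so the key drops out. Then M2 = (M1 ⊕ M2) ⊕ M1 over the first 6 bytes.
byte 0: (63 xor cd) xor 61 = ae xor 61 = cf
byte 1: (d3 xor 0b) xor 67 = d8 xor 67 = bf
byte 2: (56 xor fb) xor 65 = ad xor 65 = c8
byte 3: (c9 xor 0e) xor 6e = c7 xor 6e = a9
byte 4: (ba xor 9d) xor 74 = 27 xor 74 = 53
byte 5: (de xor d8) xor 20 = 06 xor 20 = 26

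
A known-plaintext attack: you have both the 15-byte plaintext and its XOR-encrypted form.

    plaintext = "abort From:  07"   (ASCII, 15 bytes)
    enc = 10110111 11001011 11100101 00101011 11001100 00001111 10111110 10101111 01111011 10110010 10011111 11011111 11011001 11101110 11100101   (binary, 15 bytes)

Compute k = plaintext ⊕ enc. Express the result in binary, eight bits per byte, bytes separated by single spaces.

11010110 10101001 10001010 01011001 10111000 00101111 11111000 11011101 00010100 11011111 10100101 11111111 11111001 11011110 11010010

Since enc = plaintext ⊕ k, XORing both sides with plaintext gives k = plaintext ⊕ enc.
61 XOR b7 = d6
62 XOR cb = a9
6f XOR e5 = 8a
72 XOR 2b = 59
74 XOR cc = b8
20 XOR 0f = 2f
46 XOR be = f8
72 XOR af = dd
6f XOR 7b = 14
6d XOR b2 = df
3a XOR 9f = a5
20 XOR df = ff
20 XOR d9 = f9
30 XOR ee = de
37 XOR e5 = d2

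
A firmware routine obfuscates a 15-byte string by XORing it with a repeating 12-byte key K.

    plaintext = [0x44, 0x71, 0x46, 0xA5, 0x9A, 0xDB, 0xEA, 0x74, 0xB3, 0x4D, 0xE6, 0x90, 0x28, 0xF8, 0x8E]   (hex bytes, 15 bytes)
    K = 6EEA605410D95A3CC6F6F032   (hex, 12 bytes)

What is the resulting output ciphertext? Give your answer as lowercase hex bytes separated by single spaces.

The 12-byte key repeats, so the effective keystream is 6e ea 60 54 10 d9 5a 3c c6 f6 f0 32 6e ea 60.
byte 0: 44 ^ 6e = 2a
byte 1: 71 ^ ea = 9b
byte 2: 46 ^ 60 = 26
byte 3: a5 ^ 54 = f1
byte 4: 9a ^ 10 = 8a
byte 5: db ^ d9 = 02
byte 6: ea ^ 5a = b0
byte 7: 74 ^ 3c = 48
byte 8: b3 ^ c6 = 75
byte 9: 4d ^ f6 = bb
byte 10: e6 ^ f0 = 16
byte 11: 90 ^ 32 = a2
byte 12: 28 ^ 6e = 46
byte 13: f8 ^ ea = 12
byte 14: 8e ^ 60 = ee

2a 9b 26 f1 8a 02 b0 48 75 bb 16 a2 46 12 ee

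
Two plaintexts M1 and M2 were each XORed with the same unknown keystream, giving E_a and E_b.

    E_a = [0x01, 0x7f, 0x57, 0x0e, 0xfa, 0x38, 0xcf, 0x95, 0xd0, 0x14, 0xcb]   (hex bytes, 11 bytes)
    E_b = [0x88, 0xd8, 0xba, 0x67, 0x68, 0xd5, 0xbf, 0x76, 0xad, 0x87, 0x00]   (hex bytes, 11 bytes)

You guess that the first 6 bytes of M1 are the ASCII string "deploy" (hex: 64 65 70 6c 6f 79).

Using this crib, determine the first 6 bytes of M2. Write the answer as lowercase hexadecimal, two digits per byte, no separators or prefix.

First, E_a ⊕ E_b = (M1 ⊕ K) ⊕ (M2 ⊕ K) = M1 ⊕ M2, so the key drops out. Then M2 = (M1 ⊕ M2) ⊕ M1 over the first 6 bytes.
byte 0: (01 XOR 88) XOR 64 = 89 XOR 64 = ed
byte 1: (7f XOR d8) XOR 65 = a7 XOR 65 = c2
byte 2: (57 XOR ba) XOR 70 = ed XOR 70 = 9d
byte 3: (0e XOR 67) XOR 6c = 69 XOR 6c = 05
byte 4: (fa XOR 68) XOR 6f = 92 XOR 6f = fd
byte 5: (38 XOR d5) XOR 79 = ed XOR 79 = 94

edc29d05fd94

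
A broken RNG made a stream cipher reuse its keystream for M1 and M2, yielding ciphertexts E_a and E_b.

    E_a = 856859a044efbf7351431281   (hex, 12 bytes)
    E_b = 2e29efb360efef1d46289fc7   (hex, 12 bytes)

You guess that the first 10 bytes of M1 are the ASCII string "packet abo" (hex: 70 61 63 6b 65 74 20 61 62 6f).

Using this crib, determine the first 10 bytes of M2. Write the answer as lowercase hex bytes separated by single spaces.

db 20 d5 78 41 74 70 0f 75 04

First, E_a ⊕ E_b = (M1 ⊕ K) ⊕ (M2 ⊕ K) = M1 ⊕ M2, so the key drops out. Then M2 = (M1 ⊕ M2) ⊕ M1 over the first 10 bytes.
byte 0: (85 xor 2e) xor 70 = ab xor 70 = db
byte 1: (68 xor 29) xor 61 = 41 xor 61 = 20
byte 2: (59 xor ef) xor 63 = b6 xor 63 = d5
byte 3: (a0 xor b3) xor 6b = 13 xor 6b = 78
byte 4: (44 xor 60) xor 65 = 24 xor 65 = 41
byte 5: (ef xor ef) xor 74 = 00 xor 74 = 74
byte 6: (bf xor ef) xor 20 = 50 xor 20 = 70
byte 7: (73 xor 1d) xor 61 = 6e xor 61 = 0f
byte 8: (51 xor 46) xor 62 = 17 xor 62 = 75
byte 9: (43 xor 28) xor 6f = 6b xor 6f = 04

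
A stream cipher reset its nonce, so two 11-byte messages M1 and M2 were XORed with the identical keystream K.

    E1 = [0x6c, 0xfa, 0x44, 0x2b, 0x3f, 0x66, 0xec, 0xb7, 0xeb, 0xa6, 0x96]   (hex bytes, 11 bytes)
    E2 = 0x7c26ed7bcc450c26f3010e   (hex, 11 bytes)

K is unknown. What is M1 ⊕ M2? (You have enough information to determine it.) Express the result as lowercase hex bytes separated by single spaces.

10 dc a9 50 f3 23 e0 91 18 a7 98

E1 ⊕ E2 = (M1 ⊕ K) ⊕ (M2 ⊕ K) = M1 ⊕ M2 — the shared key cancels under XOR.
6c xor 7c = 10
fa xor 26 = dc
44 xor ed = a9
2b xor 7b = 50
3f xor cc = f3
66 xor 45 = 23
ec xor 0c = e0
b7 xor 26 = 91
eb xor f3 = 18
a6 xor 01 = a7
96 xor 0e = 98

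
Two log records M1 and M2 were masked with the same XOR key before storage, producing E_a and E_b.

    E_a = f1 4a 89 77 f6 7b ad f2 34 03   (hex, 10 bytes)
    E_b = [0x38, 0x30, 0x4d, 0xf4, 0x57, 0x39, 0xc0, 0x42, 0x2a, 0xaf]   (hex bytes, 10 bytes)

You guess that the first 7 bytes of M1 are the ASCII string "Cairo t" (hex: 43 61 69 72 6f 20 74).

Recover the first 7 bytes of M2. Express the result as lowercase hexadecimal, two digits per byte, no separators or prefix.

First, E_a ⊕ E_b = (M1 ⊕ K) ⊕ (M2 ⊕ K) = M1 ⊕ M2, so the key drops out. Then M2 = (M1 ⊕ M2) ⊕ M1 over the first 7 bytes.
byte 0: (f1 ⊕ 38) ⊕ 43 = c9 ⊕ 43 = 8a
byte 1: (4a ⊕ 30) ⊕ 61 = 7a ⊕ 61 = 1b
byte 2: (89 ⊕ 4d) ⊕ 69 = c4 ⊕ 69 = ad
byte 3: (77 ⊕ f4) ⊕ 72 = 83 ⊕ 72 = f1
byte 4: (f6 ⊕ 57) ⊕ 6f = a1 ⊕ 6f = ce
byte 5: (7b ⊕ 39) ⊕ 20 = 42 ⊕ 20 = 62
byte 6: (ad ⊕ c0) ⊕ 74 = 6d ⊕ 74 = 19

8a1badf1ce6219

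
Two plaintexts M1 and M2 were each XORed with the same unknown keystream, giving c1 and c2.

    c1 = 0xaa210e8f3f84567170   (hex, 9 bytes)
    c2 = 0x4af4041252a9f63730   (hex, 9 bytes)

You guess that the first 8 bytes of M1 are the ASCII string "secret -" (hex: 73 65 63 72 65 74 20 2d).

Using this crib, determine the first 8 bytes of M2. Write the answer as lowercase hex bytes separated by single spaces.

First, c1 ⊕ c2 = (M1 ⊕ K) ⊕ (M2 ⊕ K) = M1 ⊕ M2, so the key drops out. Then M2 = (M1 ⊕ M2) ⊕ M1 over the first 8 bytes.
byte 0: (aa xor 4a) xor 73 = e0 xor 73 = 93
byte 1: (21 xor f4) xor 65 = d5 xor 65 = b0
byte 2: (0e xor 04) xor 63 = 0a xor 63 = 69
byte 3: (8f xor 12) xor 72 = 9d xor 72 = ef
byte 4: (3f xor 52) xor 65 = 6d xor 65 = 08
byte 5: (84 xor a9) xor 74 = 2d xor 74 = 59
byte 6: (56 xor f6) xor 20 = a0 xor 20 = 80
byte 7: (71 xor 37) xor 2d = 46 xor 2d = 6b

93 b0 69 ef 08 59 80 6b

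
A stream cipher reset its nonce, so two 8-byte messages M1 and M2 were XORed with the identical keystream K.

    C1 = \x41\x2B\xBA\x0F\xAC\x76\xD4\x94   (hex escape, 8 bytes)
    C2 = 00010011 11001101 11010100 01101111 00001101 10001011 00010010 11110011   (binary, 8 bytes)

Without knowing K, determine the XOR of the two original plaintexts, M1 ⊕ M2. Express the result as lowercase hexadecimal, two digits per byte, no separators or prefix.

52e66e60a1fdc667

C1 ⊕ C2 = (M1 ⊕ K) ⊕ (M2 ⊕ K) = M1 ⊕ M2 — the shared key cancels under XOR.
41 ⊕ 13 = 52
2b ⊕ cd = e6
ba ⊕ d4 = 6e
0f ⊕ 6f = 60
ac ⊕ 0d = a1
76 ⊕ 8b = fd
d4 ⊕ 12 = c6
94 ⊕ f3 = 67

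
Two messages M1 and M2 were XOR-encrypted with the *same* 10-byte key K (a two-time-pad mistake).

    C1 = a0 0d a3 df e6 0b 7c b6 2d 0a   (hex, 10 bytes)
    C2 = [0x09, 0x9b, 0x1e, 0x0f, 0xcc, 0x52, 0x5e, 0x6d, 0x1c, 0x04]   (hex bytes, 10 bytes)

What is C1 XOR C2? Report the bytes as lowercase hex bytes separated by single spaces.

C1 ⊕ C2 = (M1 ⊕ K) ⊕ (M2 ⊕ K) = M1 ⊕ M2 — the shared key cancels under XOR.
a0 XOR 09 = a9
0d XOR 9b = 96
a3 XOR 1e = bd
df XOR 0f = d0
e6 XOR cc = 2a
0b XOR 52 = 59
7c XOR 5e = 22
b6 XOR 6d = db
2d XOR 1c = 31
0a XOR 04 = 0e

a9 96 bd d0 2a 59 22 db 31 0e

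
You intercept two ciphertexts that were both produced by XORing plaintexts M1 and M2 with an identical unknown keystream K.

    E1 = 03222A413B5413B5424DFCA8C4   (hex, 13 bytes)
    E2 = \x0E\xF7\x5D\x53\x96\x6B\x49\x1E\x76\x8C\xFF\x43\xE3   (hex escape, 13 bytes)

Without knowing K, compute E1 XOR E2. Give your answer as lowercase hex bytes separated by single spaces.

E1 ⊕ E2 = (M1 ⊕ K) ⊕ (M2 ⊕ K) = M1 ⊕ M2 — the shared key cancels under XOR.
03 ⊕ 0e = 0d
22 ⊕ f7 = d5
2a ⊕ 5d = 77
41 ⊕ 53 = 12
3b ⊕ 96 = ad
54 ⊕ 6b = 3f
13 ⊕ 49 = 5a
b5 ⊕ 1e = ab
42 ⊕ 76 = 34
4d ⊕ 8c = c1
fc ⊕ ff = 03
a8 ⊕ 43 = eb
c4 ⊕ e3 = 27

0d d5 77 12 ad 3f 5a ab 34 c1 03 eb 27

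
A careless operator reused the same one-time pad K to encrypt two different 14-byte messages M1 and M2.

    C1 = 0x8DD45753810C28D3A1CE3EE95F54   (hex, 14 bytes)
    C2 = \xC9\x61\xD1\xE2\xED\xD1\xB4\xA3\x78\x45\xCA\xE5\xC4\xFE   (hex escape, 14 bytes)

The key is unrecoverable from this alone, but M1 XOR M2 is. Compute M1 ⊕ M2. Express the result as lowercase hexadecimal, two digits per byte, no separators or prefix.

44b586b16cdd9c70d98bf40c9baa

C1 ⊕ C2 = (M1 ⊕ K) ⊕ (M2 ⊕ K) = M1 ⊕ M2 — the shared key cancels under XOR.
byte 0: 8d ⊕ c9 = 44
byte 1: d4 ⊕ 61 = b5
byte 2: 57 ⊕ d1 = 86
byte 3: 53 ⊕ e2 = b1
byte 4: 81 ⊕ ed = 6c
byte 5: 0c ⊕ d1 = dd
byte 6: 28 ⊕ b4 = 9c
byte 7: d3 ⊕ a3 = 70
byte 8: a1 ⊕ 78 = d9
byte 9: ce ⊕ 45 = 8b
byte 10: 3e ⊕ ca = f4
byte 11: e9 ⊕ e5 = 0c
byte 12: 5f ⊕ c4 = 9b
byte 13: 54 ⊕ fe = aa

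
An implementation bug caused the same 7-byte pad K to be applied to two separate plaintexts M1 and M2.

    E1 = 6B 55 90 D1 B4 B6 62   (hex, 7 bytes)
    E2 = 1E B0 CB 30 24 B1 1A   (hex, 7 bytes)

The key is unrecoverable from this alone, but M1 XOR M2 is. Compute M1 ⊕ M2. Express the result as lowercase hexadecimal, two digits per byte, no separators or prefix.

E1 ⊕ E2 = (M1 ⊕ K) ⊕ (M2 ⊕ K) = M1 ⊕ M2 — the shared key cancels under XOR.
107 ⊕  30 = 117
 85 ⊕ 176 = 229
144 ⊕ 203 =  91
209 ⊕  48 = 225
180 ⊕  36 = 144
182 ⊕ 177 =   7
 98 ⊕  26 = 120

75e55be1900778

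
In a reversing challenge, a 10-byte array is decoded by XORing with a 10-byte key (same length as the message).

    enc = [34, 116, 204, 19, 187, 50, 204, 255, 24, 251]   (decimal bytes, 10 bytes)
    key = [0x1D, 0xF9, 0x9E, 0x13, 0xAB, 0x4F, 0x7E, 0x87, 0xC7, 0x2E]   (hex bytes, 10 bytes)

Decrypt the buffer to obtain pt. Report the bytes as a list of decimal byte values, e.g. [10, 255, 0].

[63, 141, 82, 0, 16, 125, 178, 120, 223, 213]

byte 0: 22 ^ 1d = 3f
byte 1: 74 ^ f9 = 8d
byte 2: cc ^ 9e = 52
byte 3: 13 ^ 13 = 00
byte 4: bb ^ ab = 10
byte 5: 32 ^ 4f = 7d
byte 6: cc ^ 7e = b2
byte 7: ff ^ 87 = 78
byte 8: 18 ^ c7 = df
byte 9: fb ^ 2e = d5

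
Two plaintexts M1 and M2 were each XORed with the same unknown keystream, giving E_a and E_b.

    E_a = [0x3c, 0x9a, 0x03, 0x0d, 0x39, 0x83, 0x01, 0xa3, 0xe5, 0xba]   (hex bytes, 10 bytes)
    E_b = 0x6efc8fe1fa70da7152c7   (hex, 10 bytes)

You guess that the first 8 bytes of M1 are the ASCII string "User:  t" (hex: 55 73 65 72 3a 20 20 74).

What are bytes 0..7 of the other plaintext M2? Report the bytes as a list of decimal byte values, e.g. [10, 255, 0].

[7, 21, 233, 158, 249, 211, 251, 166]

First, E_a ⊕ E_b = (M1 ⊕ K) ⊕ (M2 ⊕ K) = M1 ⊕ M2, so the key drops out. Then M2 = (M1 ⊕ M2) ⊕ M1 over the first 8 bytes.
byte 0: (3c ^ 6e) ^ 55 = 52 ^ 55 = 07
byte 1: (9a ^ fc) ^ 73 = 66 ^ 73 = 15
byte 2: (03 ^ 8f) ^ 65 = 8c ^ 65 = e9
byte 3: (0d ^ e1) ^ 72 = ec ^ 72 = 9e
byte 4: (39 ^ fa) ^ 3a = c3 ^ 3a = f9
byte 5: (83 ^ 70) ^ 20 = f3 ^ 20 = d3
byte 6: (01 ^ da) ^ 20 = db ^ 20 = fb
byte 7: (a3 ^ 71) ^ 74 = d2 ^ 74 = a6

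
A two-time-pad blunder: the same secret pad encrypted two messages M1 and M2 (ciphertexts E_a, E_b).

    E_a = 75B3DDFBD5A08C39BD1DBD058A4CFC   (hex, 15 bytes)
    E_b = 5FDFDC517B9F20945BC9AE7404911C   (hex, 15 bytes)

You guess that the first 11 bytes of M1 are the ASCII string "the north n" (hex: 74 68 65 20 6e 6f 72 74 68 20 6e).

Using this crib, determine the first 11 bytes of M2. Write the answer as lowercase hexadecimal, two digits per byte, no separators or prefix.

5e04648ac050ded98ef47d

First, E_a ⊕ E_b = (M1 ⊕ K) ⊕ (M2 ⊕ K) = M1 ⊕ M2, so the key drops out. Then M2 = (M1 ⊕ M2) ⊕ M1 over the first 11 bytes.
byte 0: (75 xor 5f) xor 74 = 2a xor 74 = 5e
byte 1: (b3 xor df) xor 68 = 6c xor 68 = 04
byte 2: (dd xor dc) xor 65 = 01 xor 65 = 64
byte 3: (fb xor 51) xor 20 = aa xor 20 = 8a
byte 4: (d5 xor 7b) xor 6e = ae xor 6e = c0
byte 5: (a0 xor 9f) xor 6f = 3f xor 6f = 50
byte 6: (8c xor 20) xor 72 = ac xor 72 = de
byte 7: (39 xor 94) xor 74 = ad xor 74 = d9
byte 8: (bd xor 5b) xor 68 = e6 xor 68 = 8e
byte 9: (1d xor c9) xor 20 = d4 xor 20 = f4
byte 10: (bd xor ae) xor 6e = 13 xor 6e = 7d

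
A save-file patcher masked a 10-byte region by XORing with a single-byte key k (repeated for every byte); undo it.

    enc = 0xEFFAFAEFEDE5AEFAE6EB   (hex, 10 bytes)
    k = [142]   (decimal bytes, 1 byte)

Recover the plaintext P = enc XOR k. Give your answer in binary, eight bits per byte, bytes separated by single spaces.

The 1-byte key repeats, so the effective keystream is 8e 8e 8e 8e 8e 8e 8e 8e 8e 8e.
byte 0: ef ^ 8e = 61
byte 1: fa ^ 8e = 74
byte 2: fa ^ 8e = 74
byte 3: ef ^ 8e = 61
byte 4: ed ^ 8e = 63
byte 5: e5 ^ 8e = 6b
byte 6: ae ^ 8e = 20
byte 7: fa ^ 8e = 74
byte 8: e6 ^ 8e = 68
byte 9: eb ^ 8e = 65

01100001 01110100 01110100 01100001 01100011 01101011 00100000 01110100 01101000 01100101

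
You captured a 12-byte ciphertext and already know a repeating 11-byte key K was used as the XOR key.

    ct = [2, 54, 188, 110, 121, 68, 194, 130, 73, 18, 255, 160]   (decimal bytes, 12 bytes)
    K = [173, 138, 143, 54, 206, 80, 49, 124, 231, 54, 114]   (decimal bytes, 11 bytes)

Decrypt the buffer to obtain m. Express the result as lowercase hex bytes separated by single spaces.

af bc 33 58 b7 14 f3 fe ae 24 8d 0d

The 11-byte key repeats, so the effective keystream is ad 8a 8f 36 ce 50 31 7c e7 36 72 ad.
byte 0: 02 ⊕ ad = af
byte 1: 36 ⊕ 8a = bc
byte 2: bc ⊕ 8f = 33
byte 3: 6e ⊕ 36 = 58
byte 4: 79 ⊕ ce = b7
byte 5: 44 ⊕ 50 = 14
byte 6: c2 ⊕ 31 = f3
byte 7: 82 ⊕ 7c = fe
byte 8: 49 ⊕ e7 = ae
byte 9: 12 ⊕ 36 = 24
byte 10: ff ⊕ 72 = 8d
byte 11: a0 ⊕ ad = 0d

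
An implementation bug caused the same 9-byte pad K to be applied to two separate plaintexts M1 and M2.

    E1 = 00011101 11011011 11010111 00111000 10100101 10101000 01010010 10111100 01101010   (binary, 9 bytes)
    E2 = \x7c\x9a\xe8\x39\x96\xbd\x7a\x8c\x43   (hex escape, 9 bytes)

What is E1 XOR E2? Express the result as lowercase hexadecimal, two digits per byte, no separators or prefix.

E1 ⊕ E2 = (M1 ⊕ K) ⊕ (M2 ⊕ K) = M1 ⊕ M2 — the shared key cancels under XOR.
1d ⊕ 7c = 61
db ⊕ 9a = 41
d7 ⊕ e8 = 3f
38 ⊕ 39 = 01
a5 ⊕ 96 = 33
a8 ⊕ bd = 15
52 ⊕ 7a = 28
bc ⊕ 8c = 30
6a ⊕ 43 = 29

61413f013315283029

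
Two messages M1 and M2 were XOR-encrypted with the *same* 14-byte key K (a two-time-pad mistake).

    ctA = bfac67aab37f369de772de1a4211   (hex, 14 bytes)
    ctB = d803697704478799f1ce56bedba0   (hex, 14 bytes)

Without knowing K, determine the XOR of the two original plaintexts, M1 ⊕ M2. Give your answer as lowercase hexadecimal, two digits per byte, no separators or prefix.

67af0eddb738b10416bc88a499b1

ctA ⊕ ctB = (M1 ⊕ K) ⊕ (M2 ⊕ K) = M1 ⊕ M2 — the shared key cancels under XOR.
bf XOR d8 = 67
ac XOR 03 = af
67 XOR 69 = 0e
aa XOR 77 = dd
b3 XOR 04 = b7
7f XOR 47 = 38
36 XOR 87 = b1
9d XOR 99 = 04
e7 XOR f1 = 16
72 XOR ce = bc
de XOR 56 = 88
1a XOR be = a4
42 XOR db = 99
11 XOR a0 = b1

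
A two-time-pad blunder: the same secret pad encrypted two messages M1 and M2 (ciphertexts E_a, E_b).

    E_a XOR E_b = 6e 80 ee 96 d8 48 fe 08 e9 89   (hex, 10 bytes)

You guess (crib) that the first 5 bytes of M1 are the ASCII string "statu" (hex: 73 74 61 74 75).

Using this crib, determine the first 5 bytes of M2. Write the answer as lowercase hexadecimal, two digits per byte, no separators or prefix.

Since E_a ⊕ E_b = M1 ⊕ M2, XORing with the guessed M1 bytes yields the corresponding M2 bytes: M2 = (E_a ⊕ E_b) ⊕ M1.
byte 0: 01101110 XOR 01110011 = 00011101
byte 1: 10000000 XOR 01110100 = 11110100
byte 2: 11101110 XOR 01100001 = 10001111
byte 3: 10010110 XOR 01110100 = 11100010
byte 4: 11011000 XOR 01110101 = 10101101

1df48fe2ad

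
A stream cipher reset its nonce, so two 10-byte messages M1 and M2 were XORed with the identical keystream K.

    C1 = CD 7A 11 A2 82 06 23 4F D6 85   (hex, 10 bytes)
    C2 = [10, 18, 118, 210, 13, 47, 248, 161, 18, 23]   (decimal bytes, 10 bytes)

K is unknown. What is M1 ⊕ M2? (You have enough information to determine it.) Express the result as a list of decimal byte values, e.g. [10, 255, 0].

[199, 104, 103, 112, 143, 41, 219, 238, 196, 146]

C1 ⊕ C2 = (M1 ⊕ K) ⊕ (M2 ⊕ K) = M1 ⊕ M2 — the shared key cancels under XOR.
byte 0: cd xor 0a = c7
byte 1: 7a xor 12 = 68
byte 2: 11 xor 76 = 67
byte 3: a2 xor d2 = 70
byte 4: 82 xor 0d = 8f
byte 5: 06 xor 2f = 29
byte 6: 23 xor f8 = db
byte 7: 4f xor a1 = ee
byte 8: d6 xor 12 = c4
byte 9: 85 xor 17 = 92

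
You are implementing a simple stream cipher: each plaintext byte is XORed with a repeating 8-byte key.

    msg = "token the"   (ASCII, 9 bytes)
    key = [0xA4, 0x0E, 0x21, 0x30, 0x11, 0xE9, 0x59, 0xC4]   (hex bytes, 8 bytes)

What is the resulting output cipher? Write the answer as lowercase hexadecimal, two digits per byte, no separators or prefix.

The 8-byte key repeats, so the effective keystream is a4 0e 21 30 11 e9 59 c4 a4.
byte 0: 01110100 xor 10100100 = 11010000
byte 1: 01101111 xor 00001110 = 01100001
byte 2: 01101011 xor 00100001 = 01001010
byte 3: 01100101 xor 00110000 = 01010101
byte 4: 01101110 xor 00010001 = 01111111
byte 5: 00100000 xor 11101001 = 11001001
byte 6: 01110100 xor 01011001 = 00101101
byte 7: 01101000 xor 11000100 = 10101100
byte 8: 01100101 xor 10100100 = 11000001

d0614a557fc92dacc1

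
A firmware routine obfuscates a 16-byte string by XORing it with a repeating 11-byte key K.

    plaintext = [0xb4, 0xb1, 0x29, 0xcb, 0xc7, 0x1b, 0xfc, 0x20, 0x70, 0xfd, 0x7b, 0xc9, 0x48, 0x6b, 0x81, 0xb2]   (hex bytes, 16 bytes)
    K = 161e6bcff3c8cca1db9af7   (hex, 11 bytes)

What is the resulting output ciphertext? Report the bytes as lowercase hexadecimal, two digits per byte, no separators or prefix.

The 11-byte key repeats, so the effective keystream is 16 1e 6b cf f3 c8 cc a1 db 9a f7 16 1e 6b cf f3.
byte 0: 180 ^  22 = 162
byte 1: 177 ^  30 = 175
byte 2:  41 ^ 107 =  66
byte 3: 203 ^ 207 =   4
byte 4: 199 ^ 243 =  52
byte 5:  27 ^ 200 = 211
byte 6: 252 ^ 204 =  48
byte 7:  32 ^ 161 = 129
byte 8: 112 ^ 219 = 171
byte 9: 253 ^ 154 = 103
byte 10: 123 ^ 247 = 140
byte 11: 201 ^  22 = 223
byte 12:  72 ^  30 =  86
byte 13: 107 ^ 107 =   0
byte 14: 129 ^ 207 =  78
byte 15: 178 ^ 243 =  65

a2af420434d33081ab678cdf56004e41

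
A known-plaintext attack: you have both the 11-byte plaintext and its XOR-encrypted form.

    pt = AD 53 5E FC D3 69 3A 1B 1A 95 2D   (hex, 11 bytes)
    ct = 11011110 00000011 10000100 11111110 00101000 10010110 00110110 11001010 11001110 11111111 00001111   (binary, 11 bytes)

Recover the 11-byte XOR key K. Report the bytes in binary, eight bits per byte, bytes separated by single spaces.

Since ct = pt ⊕ K, XORing both sides with pt gives K = pt ⊕ ct.
byte 0: 10101101 ⊕ 11011110 = 01110011
byte 1: 01010011 ⊕ 00000011 = 01010000
byte 2: 01011110 ⊕ 10000100 = 11011010
byte 3: 11111100 ⊕ 11111110 = 00000010
byte 4: 11010011 ⊕ 00101000 = 11111011
byte 5: 01101001 ⊕ 10010110 = 11111111
byte 6: 00111010 ⊕ 00110110 = 00001100
byte 7: 00011011 ⊕ 11001010 = 11010001
byte 8: 00011010 ⊕ 11001110 = 11010100
byte 9: 10010101 ⊕ 11111111 = 01101010
byte 10: 00101101 ⊕ 00001111 = 00100010

01110011 01010000 11011010 00000010 11111011 11111111 00001100 11010001 11010100 01101010 00100010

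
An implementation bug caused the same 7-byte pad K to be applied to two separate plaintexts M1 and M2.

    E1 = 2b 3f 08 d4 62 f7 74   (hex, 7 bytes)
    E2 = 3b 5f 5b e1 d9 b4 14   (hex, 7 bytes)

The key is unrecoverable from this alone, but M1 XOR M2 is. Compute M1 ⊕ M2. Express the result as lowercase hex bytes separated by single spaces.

10 60 53 35 bb 43 60

E1 ⊕ E2 = (M1 ⊕ K) ⊕ (M2 ⊕ K) = M1 ⊕ M2 — the shared key cancels under XOR.
2b XOR 3b = 10
3f XOR 5f = 60
08 XOR 5b = 53
d4 XOR e1 = 35
62 XOR d9 = bb
f7 XOR b4 = 43
74 XOR 14 = 60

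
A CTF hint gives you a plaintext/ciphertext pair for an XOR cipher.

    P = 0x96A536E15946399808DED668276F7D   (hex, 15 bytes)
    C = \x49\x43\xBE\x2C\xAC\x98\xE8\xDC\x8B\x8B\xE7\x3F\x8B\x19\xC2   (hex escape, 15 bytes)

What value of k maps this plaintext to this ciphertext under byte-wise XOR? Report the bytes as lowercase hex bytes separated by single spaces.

Since C = P ⊕ k, XORing both sides with P gives k = P ⊕ C.
byte 0: 96 ⊕ 49 = df
byte 1: a5 ⊕ 43 = e6
byte 2: 36 ⊕ be = 88
byte 3: e1 ⊕ 2c = cd
byte 4: 59 ⊕ ac = f5
byte 5: 46 ⊕ 98 = de
byte 6: 39 ⊕ e8 = d1
byte 7: 98 ⊕ dc = 44
byte 8: 08 ⊕ 8b = 83
byte 9: de ⊕ 8b = 55
byte 10: d6 ⊕ e7 = 31
byte 11: 68 ⊕ 3f = 57
byte 12: 27 ⊕ 8b = ac
byte 13: 6f ⊕ 19 = 76
byte 14: 7d ⊕ c2 = bf

df e6 88 cd f5 de d1 44 83 55 31 57 ac 76 bf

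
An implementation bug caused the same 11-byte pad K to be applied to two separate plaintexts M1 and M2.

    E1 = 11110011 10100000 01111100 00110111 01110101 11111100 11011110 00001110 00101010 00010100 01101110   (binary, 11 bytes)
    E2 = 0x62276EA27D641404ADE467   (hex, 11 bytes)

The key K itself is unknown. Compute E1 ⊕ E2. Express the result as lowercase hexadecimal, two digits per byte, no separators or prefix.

918712950898ca0a87f009

E1 ⊕ E2 = (M1 ⊕ K) ⊕ (M2 ⊕ K) = M1 ⊕ M2 — the shared key cancels under XOR.
11110011 ⊕ 01100010 = 10010001
10100000 ⊕ 00100111 = 10000111
01111100 ⊕ 01101110 = 00010010
00110111 ⊕ 10100010 = 10010101
01110101 ⊕ 01111101 = 00001000
11111100 ⊕ 01100100 = 10011000
11011110 ⊕ 00010100 = 11001010
00001110 ⊕ 00000100 = 00001010
00101010 ⊕ 10101101 = 10000111
00010100 ⊕ 11100100 = 11110000
01101110 ⊕ 01100111 = 00001001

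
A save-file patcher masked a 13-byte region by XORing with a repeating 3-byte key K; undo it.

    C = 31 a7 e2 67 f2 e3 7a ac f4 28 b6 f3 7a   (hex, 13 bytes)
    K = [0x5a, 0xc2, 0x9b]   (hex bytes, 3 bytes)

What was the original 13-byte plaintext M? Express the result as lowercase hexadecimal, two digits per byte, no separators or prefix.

6b65793d3078206e6f72746820

The 3-byte key repeats, so the effective keystream is 5a c2 9b 5a c2 9b 5a c2 9b 5a c2 9b 5a.
byte 0: 00110001 ⊕ 01011010 = 01101011
byte 1: 10100111 ⊕ 11000010 = 01100101
byte 2: 11100010 ⊕ 10011011 = 01111001
byte 3: 01100111 ⊕ 01011010 = 00111101
byte 4: 11110010 ⊕ 11000010 = 00110000
byte 5: 11100011 ⊕ 10011011 = 01111000
byte 6: 01111010 ⊕ 01011010 = 00100000
byte 7: 10101100 ⊕ 11000010 = 01101110
byte 8: 11110100 ⊕ 10011011 = 01101111
byte 9: 00101000 ⊕ 01011010 = 01110010
byte 10: 10110110 ⊕ 11000010 = 01110100
byte 11: 11110011 ⊕ 10011011 = 01101000
byte 12: 01111010 ⊕ 01011010 = 00100000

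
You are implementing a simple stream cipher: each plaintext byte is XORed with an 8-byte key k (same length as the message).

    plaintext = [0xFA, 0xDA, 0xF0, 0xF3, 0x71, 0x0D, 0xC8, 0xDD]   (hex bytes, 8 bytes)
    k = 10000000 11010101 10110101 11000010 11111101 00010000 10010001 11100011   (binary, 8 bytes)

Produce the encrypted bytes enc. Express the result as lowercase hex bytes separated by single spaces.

byte 0: fa XOR 80 = 7a
byte 1: da XOR d5 = 0f
byte 2: f0 XOR b5 = 45
byte 3: f3 XOR c2 = 31
byte 4: 71 XOR fd = 8c
byte 5: 0d XOR 10 = 1d
byte 6: c8 XOR 91 = 59
byte 7: dd XOR e3 = 3e

7a 0f 45 31 8c 1d 59 3e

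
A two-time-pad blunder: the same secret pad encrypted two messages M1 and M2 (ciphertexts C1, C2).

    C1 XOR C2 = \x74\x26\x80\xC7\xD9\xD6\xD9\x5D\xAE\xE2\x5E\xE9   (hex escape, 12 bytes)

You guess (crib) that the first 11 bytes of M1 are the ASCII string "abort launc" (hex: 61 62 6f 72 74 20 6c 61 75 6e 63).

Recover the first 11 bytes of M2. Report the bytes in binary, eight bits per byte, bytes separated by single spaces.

00010101 01000100 11101111 10110101 10101101 11110110 10110101 00111100 11011011 10001100 00111101

Since C1 ⊕ C2 = M1 ⊕ M2, XORing with the guessed M1 bytes yields the corresponding M2 bytes: M2 = (C1 ⊕ C2) ⊕ M1.
byte 0: 74 xor 61 = 15
byte 1: 26 xor 62 = 44
byte 2: 80 xor 6f = ef
byte 3: c7 xor 72 = b5
byte 4: d9 xor 74 = ad
byte 5: d6 xor 20 = f6
byte 6: d9 xor 6c = b5
byte 7: 5d xor 61 = 3c
byte 8: ae xor 75 = db
byte 9: e2 xor 6e = 8c
byte 10: 5e xor 63 = 3d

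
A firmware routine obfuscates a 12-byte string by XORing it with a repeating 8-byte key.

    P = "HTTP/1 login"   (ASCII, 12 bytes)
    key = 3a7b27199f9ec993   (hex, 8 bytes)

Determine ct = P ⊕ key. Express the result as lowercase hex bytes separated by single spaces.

72 2f 73 49 b0 af e9 ff 55 1c 4e 77

The 8-byte key repeats, so the effective keystream is 3a 7b 27 19 9f 9e c9 93 3a 7b 27 19.
byte 0: 48 ^ 3a = 72
byte 1: 54 ^ 7b = 2f
byte 2: 54 ^ 27 = 73
byte 3: 50 ^ 19 = 49
byte 4: 2f ^ 9f = b0
byte 5: 31 ^ 9e = af
byte 6: 20 ^ c9 = e9
byte 7: 6c ^ 93 = ff
byte 8: 6f ^ 3a = 55
byte 9: 67 ^ 7b = 1c
byte 10: 69 ^ 27 = 4e
byte 11: 6e ^ 19 = 77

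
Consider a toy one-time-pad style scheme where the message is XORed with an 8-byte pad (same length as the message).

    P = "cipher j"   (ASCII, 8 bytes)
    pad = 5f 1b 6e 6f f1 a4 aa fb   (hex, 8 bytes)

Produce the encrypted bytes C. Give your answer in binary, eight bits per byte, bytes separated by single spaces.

63 ⊕ 5f = 3c
69 ⊕ 1b = 72
70 ⊕ 6e = 1e
68 ⊕ 6f = 07
65 ⊕ f1 = 94
72 ⊕ a4 = d6
20 ⊕ aa = 8a
6a ⊕ fb = 91

00111100 01110010 00011110 00000111 10010100 11010110 10001010 10010001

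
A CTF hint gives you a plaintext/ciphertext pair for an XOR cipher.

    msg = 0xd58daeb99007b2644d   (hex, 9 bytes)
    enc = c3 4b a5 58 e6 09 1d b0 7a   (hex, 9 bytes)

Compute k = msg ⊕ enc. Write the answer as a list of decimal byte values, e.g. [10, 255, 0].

[22, 198, 11, 225, 118, 14, 175, 212, 55]

Since enc = msg ⊕ k, XORing both sides with msg gives k = msg ⊕ enc.
213 ⊕ 195 =  22
141 ⊕  75 = 198
174 ⊕ 165 =  11
185 ⊕  88 = 225
144 ⊕ 230 = 118
  7 ⊕   9 =  14
178 ⊕  29 = 175
100 ⊕ 176 = 212
 77 ⊕ 122 =  55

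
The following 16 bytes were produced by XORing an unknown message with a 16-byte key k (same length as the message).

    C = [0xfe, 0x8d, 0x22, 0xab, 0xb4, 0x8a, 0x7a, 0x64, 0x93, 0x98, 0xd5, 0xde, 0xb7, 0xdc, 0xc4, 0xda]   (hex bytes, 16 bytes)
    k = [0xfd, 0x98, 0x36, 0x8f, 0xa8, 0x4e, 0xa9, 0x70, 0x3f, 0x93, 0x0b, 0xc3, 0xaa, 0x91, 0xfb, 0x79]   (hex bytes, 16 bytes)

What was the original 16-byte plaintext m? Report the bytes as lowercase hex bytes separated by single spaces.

byte 0: 254 ⊕ 253 =   3
byte 1: 141 ⊕ 152 =  21
byte 2:  34 ⊕  54 =  20
byte 3: 171 ⊕ 143 =  36
byte 4: 180 ⊕ 168 =  28
byte 5: 138 ⊕  78 = 196
byte 6: 122 ⊕ 169 = 211
byte 7: 100 ⊕ 112 =  20
byte 8: 147 ⊕  63 = 172
byte 9: 152 ⊕ 147 =  11
byte 10: 213 ⊕  11 = 222
byte 11: 222 ⊕ 195 =  29
byte 12: 183 ⊕ 170 =  29
byte 13: 220 ⊕ 145 =  77
byte 14: 196 ⊕ 251 =  63
byte 15: 218 ⊕ 121 = 163

03 15 14 24 1c c4 d3 14 ac 0b de 1d 1d 4d 3f a3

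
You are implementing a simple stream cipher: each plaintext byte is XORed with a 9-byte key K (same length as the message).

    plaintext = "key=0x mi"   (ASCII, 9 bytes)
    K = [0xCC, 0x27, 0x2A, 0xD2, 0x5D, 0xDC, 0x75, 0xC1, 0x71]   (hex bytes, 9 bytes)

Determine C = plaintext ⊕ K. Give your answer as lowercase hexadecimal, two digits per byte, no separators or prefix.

XOR is its own inverse, so applying the key byte-wise gives the result directly.
6b ^ cc = a7
65 ^ 27 = 42
79 ^ 2a = 53
3d ^ d2 = ef
30 ^ 5d = 6d
78 ^ dc = a4
20 ^ 75 = 55
6d ^ c1 = ac
69 ^ 71 = 18

a74253ef6da455ac18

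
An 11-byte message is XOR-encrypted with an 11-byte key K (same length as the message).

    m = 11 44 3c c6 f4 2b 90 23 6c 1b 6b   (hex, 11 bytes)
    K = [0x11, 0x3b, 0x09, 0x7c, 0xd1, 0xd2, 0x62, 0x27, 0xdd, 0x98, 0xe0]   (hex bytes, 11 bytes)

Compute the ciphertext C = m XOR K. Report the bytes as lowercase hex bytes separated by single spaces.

XOR is its own inverse, so applying the key byte-wise gives the result directly.
byte 0: 11 ^ 11 = 00
byte 1: 44 ^ 3b = 7f
byte 2: 3c ^ 09 = 35
byte 3: c6 ^ 7c = ba
byte 4: f4 ^ d1 = 25
byte 5: 2b ^ d2 = f9
byte 6: 90 ^ 62 = f2
byte 7: 23 ^ 27 = 04
byte 8: 6c ^ dd = b1
byte 9: 1b ^ 98 = 83
byte 10: 6b ^ e0 = 8b

00 7f 35 ba 25 f9 f2 04 b1 83 8b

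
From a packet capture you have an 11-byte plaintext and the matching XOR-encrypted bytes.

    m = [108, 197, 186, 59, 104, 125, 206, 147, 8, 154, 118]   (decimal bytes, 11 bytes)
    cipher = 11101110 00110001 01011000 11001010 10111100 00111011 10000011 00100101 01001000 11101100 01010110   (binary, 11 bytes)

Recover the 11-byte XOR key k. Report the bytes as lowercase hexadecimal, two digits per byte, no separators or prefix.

Since cipher = m ⊕ k, XORing both sides with m gives k = m ⊕ cipher.
6c ⊕ ee = 82
c5 ⊕ 31 = f4
ba ⊕ 58 = e2
3b ⊕ ca = f1
68 ⊕ bc = d4
7d ⊕ 3b = 46
ce ⊕ 83 = 4d
93 ⊕ 25 = b6
08 ⊕ 48 = 40
9a ⊕ ec = 76
76 ⊕ 56 = 20

82f4e2f1d4464db6407620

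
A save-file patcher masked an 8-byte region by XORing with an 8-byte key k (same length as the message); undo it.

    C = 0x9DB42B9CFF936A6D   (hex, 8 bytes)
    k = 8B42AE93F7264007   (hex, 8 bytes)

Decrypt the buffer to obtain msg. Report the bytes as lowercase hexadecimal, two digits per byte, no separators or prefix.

9d XOR 8b = 16
b4 XOR 42 = f6
2b XOR ae = 85
9c XOR 93 = 0f
ff XOR f7 = 08
93 XOR 26 = b5
6a XOR 40 = 2a
6d XOR 07 = 6a

16f6850f08b52a6a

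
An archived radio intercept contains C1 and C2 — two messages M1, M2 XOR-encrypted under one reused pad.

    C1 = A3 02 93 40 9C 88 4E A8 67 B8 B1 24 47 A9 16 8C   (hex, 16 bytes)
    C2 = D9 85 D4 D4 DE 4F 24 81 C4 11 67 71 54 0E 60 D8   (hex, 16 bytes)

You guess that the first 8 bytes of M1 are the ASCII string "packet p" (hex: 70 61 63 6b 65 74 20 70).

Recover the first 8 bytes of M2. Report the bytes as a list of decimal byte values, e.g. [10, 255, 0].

First, C1 ⊕ C2 = (M1 ⊕ K) ⊕ (M2 ⊕ K) = M1 ⊕ M2, so the key drops out. Then M2 = (M1 ⊕ M2) ⊕ M1 over the first 8 bytes.
byte 0: (a3 xor d9) xor 70 = 7a xor 70 = 0a
byte 1: (02 xor 85) xor 61 = 87 xor 61 = e6
byte 2: (93 xor d4) xor 63 = 47 xor 63 = 24
byte 3: (40 xor d4) xor 6b = 94 xor 6b = ff
byte 4: (9c xor de) xor 65 = 42 xor 65 = 27
byte 5: (88 xor 4f) xor 74 = c7 xor 74 = b3
byte 6: (4e xor 24) xor 20 = 6a xor 20 = 4a
byte 7: (a8 xor 81) xor 70 = 29 xor 70 = 59

[10, 230, 36, 255, 39, 179, 74, 89]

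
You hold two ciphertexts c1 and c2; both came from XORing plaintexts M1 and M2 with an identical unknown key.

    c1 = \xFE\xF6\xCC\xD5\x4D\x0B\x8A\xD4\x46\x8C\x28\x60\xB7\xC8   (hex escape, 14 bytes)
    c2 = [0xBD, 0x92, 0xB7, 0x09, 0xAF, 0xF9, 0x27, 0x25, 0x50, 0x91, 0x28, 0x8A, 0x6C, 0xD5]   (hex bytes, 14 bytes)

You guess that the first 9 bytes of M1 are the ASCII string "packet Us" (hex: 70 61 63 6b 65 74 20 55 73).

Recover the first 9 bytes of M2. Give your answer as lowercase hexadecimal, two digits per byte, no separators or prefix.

First, c1 ⊕ c2 = (M1 ⊕ K) ⊕ (M2 ⊕ K) = M1 ⊕ M2, so the key drops out. Then M2 = (M1 ⊕ M2) ⊕ M1 over the first 9 bytes.
byte 0: (fe XOR bd) XOR 70 = 43 XOR 70 = 33
byte 1: (f6 XOR 92) XOR 61 = 64 XOR 61 = 05
byte 2: (cc XOR b7) XOR 63 = 7b XOR 63 = 18
byte 3: (d5 XOR 09) XOR 6b = dc XOR 6b = b7
byte 4: (4d XOR af) XOR 65 = e2 XOR 65 = 87
byte 5: (0b XOR f9) XOR 74 = f2 XOR 74 = 86
byte 6: (8a XOR 27) XOR 20 = ad XOR 20 = 8d
byte 7: (d4 XOR 25) XOR 55 = f1 XOR 55 = a4
byte 8: (46 XOR 50) XOR 73 = 16 XOR 73 = 65

330518b787868da465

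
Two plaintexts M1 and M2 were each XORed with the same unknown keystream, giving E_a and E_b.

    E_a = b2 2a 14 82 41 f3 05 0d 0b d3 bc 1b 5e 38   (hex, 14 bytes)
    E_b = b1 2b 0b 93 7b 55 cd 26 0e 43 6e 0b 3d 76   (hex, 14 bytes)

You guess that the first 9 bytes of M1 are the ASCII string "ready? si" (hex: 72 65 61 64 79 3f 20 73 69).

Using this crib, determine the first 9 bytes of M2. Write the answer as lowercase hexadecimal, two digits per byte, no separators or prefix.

First, E_a ⊕ E_b = (M1 ⊕ K) ⊕ (M2 ⊕ K) = M1 ⊕ M2, so the key drops out. Then M2 = (M1 ⊕ M2) ⊕ M1 over the first 9 bytes.
byte 0: (b2 XOR b1) XOR 72 = 03 XOR 72 = 71
byte 1: (2a XOR 2b) XOR 65 = 01 XOR 65 = 64
byte 2: (14 XOR 0b) XOR 61 = 1f XOR 61 = 7e
byte 3: (82 XOR 93) XOR 64 = 11 XOR 64 = 75
byte 4: (41 XOR 7b) XOR 79 = 3a XOR 79 = 43
byte 5: (f3 XOR 55) XOR 3f = a6 XOR 3f = 99
byte 6: (05 XOR cd) XOR 20 = c8 XOR 20 = e8
byte 7: (0d XOR 26) XOR 73 = 2b XOR 73 = 58
byte 8: (0b XOR 0e) XOR 69 = 05 XOR 69 = 6c

71647e754399e8586c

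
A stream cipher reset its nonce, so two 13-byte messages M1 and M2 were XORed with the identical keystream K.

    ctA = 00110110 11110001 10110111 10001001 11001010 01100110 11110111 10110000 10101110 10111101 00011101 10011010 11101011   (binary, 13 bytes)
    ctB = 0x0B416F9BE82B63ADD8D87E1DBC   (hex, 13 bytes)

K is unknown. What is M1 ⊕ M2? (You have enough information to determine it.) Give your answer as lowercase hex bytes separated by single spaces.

ctA ⊕ ctB = (M1 ⊕ K) ⊕ (M2 ⊕ K) = M1 ⊕ M2 — the shared key cancels under XOR.
byte 0: 36 xor 0b = 3d
byte 1: f1 xor 41 = b0
byte 2: b7 xor 6f = d8
byte 3: 89 xor 9b = 12
byte 4: ca xor e8 = 22
byte 5: 66 xor 2b = 4d
byte 6: f7 xor 63 = 94
byte 7: b0 xor ad = 1d
byte 8: ae xor d8 = 76
byte 9: bd xor d8 = 65
byte 10: 1d xor 7e = 63
byte 11: 9a xor 1d = 87
byte 12: eb xor bc = 57

3d b0 d8 12 22 4d 94 1d 76 65 63 87 57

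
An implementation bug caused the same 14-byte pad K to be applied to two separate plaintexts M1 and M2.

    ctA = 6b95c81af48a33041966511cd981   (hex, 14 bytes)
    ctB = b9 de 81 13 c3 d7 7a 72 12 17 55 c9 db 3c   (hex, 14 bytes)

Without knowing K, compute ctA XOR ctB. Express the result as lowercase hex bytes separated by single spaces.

d2 4b 49 09 37 5d 49 76 0b 71 04 d5 02 bd

ctA ⊕ ctB = (M1 ⊕ K) ⊕ (M2 ⊕ K) = M1 ⊕ M2 — the shared key cancels under XOR.
6b XOR b9 = d2
95 XOR de = 4b
c8 XOR 81 = 49
1a XOR 13 = 09
f4 XOR c3 = 37
8a XOR d7 = 5d
33 XOR 7a = 49
04 XOR 72 = 76
19 XOR 12 = 0b
66 XOR 17 = 71
51 XOR 55 = 04
1c XOR c9 = d5
d9 XOR db = 02
81 XOR 3c = bd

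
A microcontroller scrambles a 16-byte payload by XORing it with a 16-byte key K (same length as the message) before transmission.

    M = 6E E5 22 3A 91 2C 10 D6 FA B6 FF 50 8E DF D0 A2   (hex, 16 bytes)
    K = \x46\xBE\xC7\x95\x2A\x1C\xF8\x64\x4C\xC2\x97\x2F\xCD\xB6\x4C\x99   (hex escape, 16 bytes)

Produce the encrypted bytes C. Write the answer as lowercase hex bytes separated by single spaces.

28 5b e5 af bb 30 e8 b2 b6 74 68 7f 43 69 9c 3b

byte 0: 01101110 xor 01000110 = 00101000
byte 1: 11100101 xor 10111110 = 01011011
byte 2: 00100010 xor 11000111 = 11100101
byte 3: 00111010 xor 10010101 = 10101111
byte 4: 10010001 xor 00101010 = 10111011
byte 5: 00101100 xor 00011100 = 00110000
byte 6: 00010000 xor 11111000 = 11101000
byte 7: 11010110 xor 01100100 = 10110010
byte 8: 11111010 xor 01001100 = 10110110
byte 9: 10110110 xor 11000010 = 01110100
byte 10: 11111111 xor 10010111 = 01101000
byte 11: 01010000 xor 00101111 = 01111111
byte 12: 10001110 xor 11001101 = 01000011
byte 13: 11011111 xor 10110110 = 01101001
byte 14: 11010000 xor 01001100 = 10011100
byte 15: 10100010 xor 10011001 = 00111011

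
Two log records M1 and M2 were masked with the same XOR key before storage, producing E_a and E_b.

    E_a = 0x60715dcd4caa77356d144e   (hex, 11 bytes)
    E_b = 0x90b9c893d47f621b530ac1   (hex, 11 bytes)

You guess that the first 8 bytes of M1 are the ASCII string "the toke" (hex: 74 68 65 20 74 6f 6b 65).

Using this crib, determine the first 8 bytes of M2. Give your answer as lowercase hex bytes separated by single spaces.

84 a0 f0 7e ec ba 7e 4b

First, E_a ⊕ E_b = (M1 ⊕ K) ⊕ (M2 ⊕ K) = M1 ⊕ M2, so the key drops out. Then M2 = (M1 ⊕ M2) ⊕ M1 over the first 8 bytes.
byte 0: (60 xor 90) xor 74 = f0 xor 74 = 84
byte 1: (71 xor b9) xor 68 = c8 xor 68 = a0
byte 2: (5d xor c8) xor 65 = 95 xor 65 = f0
byte 3: (cd xor 93) xor 20 = 5e xor 20 = 7e
byte 4: (4c xor d4) xor 74 = 98 xor 74 = ec
byte 5: (aa xor 7f) xor 6f = d5 xor 6f = ba
byte 6: (77 xor 62) xor 6b = 15 xor 6b = 7e
byte 7: (35 xor 1b) xor 65 = 2e xor 65 = 4b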